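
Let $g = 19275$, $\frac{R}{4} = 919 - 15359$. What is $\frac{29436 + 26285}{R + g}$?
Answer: $- \frac{55721}{38485} \approx -1.4479$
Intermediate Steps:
$R = -57760$ ($R = 4 \left(919 - 15359\right) = 4 \left(-14440\right) = -57760$)
$\frac{29436 + 26285}{R + g} = \frac{29436 + 26285}{-57760 + 19275} = \frac{55721}{-38485} = 55721 \left(- \frac{1}{38485}\right) = - \frac{55721}{38485}$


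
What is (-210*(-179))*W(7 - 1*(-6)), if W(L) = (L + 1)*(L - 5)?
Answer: 4210080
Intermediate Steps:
W(L) = (1 + L)*(-5 + L)
(-210*(-179))*W(7 - 1*(-6)) = (-210*(-179))*(-5 + (7 - 1*(-6))² - 4*(7 - 1*(-6))) = 37590*(-5 + (7 + 6)² - 4*(7 + 6)) = 37590*(-5 + 13² - 4*13) = 37590*(-5 + 169 - 52) = 37590*112 = 4210080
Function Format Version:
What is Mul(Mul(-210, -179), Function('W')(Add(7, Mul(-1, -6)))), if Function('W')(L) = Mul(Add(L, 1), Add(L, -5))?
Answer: 4210080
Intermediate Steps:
Function('W')(L) = Mul(Add(1, L), Add(-5, L))
Mul(Mul(-210, -179), Function('W')(Add(7, Mul(-1, -6)))) = Mul(Mul(-210, -179), Add(-5, Pow(Add(7, Mul(-1, -6)), 2), Mul(-4, Add(7, Mul(-1, -6))))) = Mul(37590, Add(-5, Pow(Add(7, 6), 2), Mul(-4, Add(7, 6)))) = Mul(37590, Add(-5, Pow(13, 2), Mul(-4, 13))) = Mul(37590, Add(-5, 169, -52)) = Mul(37590, 112) = 4210080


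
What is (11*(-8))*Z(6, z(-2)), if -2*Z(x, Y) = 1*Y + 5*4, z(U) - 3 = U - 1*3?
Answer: 792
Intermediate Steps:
z(U) = U (z(U) = 3 + (U - 1*3) = 3 + (U - 3) = 3 + (-3 + U) = U)
Z(x, Y) = -10 - Y/2 (Z(x, Y) = -(1*Y + 5*4)/2 = -(Y + 20)/2 = -(20 + Y)/2 = -10 - Y/2)
(11*(-8))*Z(6, z(-2)) = (11*(-8))*(-10 - ½*(-2)) = -88*(-10 + 1) = -88*(-9) = 792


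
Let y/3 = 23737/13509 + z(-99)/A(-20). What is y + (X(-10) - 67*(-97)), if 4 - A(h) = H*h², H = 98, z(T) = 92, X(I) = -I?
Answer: 287441242729/44124897 ≈ 6514.3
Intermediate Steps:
A(h) = 4 - 98*h²
y = 232288156/44124897 (y = 3*(23737/13509 + 92/(4 - 98*(-20)²)) = 3*(23737*(1/13509) + 92/(4 - 98*400)) = 3*(23737/13509 + 92/(4 - 39200)) = 3*(23737/13509 + 92/(-39196)) = 3*(23737/13509 + 92*(-1/39196)) = 3*(23737/13509 - 23/9799) = 3*(232288156/132374691) = 232288156/44124897 ≈ 5.2643)
y + (X(-10) - 67*(-97)) = 232288156/44124897 + (-1*(-10) - 67*(-97)) = 232288156/44124897 + (10 + 6499) = 232288156/44124897 + 6509 = 287441242729/44124897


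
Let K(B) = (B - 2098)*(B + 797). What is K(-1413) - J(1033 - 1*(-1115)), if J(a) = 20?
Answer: 2162756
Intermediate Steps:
K(B) = (-2098 + B)*(797 + B)
K(-1413) - J(1033 - 1*(-1115)) = (-1672106 + (-1413)² - 1301*(-1413)) - 1*20 = (-1672106 + 1996569 + 1838313) - 20 = 2162776 - 20 = 2162756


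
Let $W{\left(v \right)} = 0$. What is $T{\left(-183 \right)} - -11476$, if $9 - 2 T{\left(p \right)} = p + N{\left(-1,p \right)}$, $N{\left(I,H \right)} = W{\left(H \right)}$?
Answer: $11572$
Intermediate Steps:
$N{\left(I,H \right)} = 0$
$T{\left(p \right)} = \frac{9}{2} - \frac{p}{2}$ ($T{\left(p \right)} = \frac{9}{2} - \frac{p + 0}{2} = \frac{9}{2} - \frac{p}{2}$)
$T{\left(-183 \right)} - -11476 = \left(\frac{9}{2} - - \frac{183}{2}\right) - -11476 = \left(\frac{9}{2} + \frac{183}{2}\right) + 11476 = 96 + 11476 = 11572$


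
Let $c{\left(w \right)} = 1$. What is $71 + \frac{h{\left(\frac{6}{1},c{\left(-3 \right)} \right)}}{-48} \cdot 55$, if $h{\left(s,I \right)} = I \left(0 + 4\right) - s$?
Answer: $\frac{1759}{24} \approx 73.292$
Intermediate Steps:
$h{\left(s,I \right)} = - s + 4 I$ ($h{\left(s,I \right)} = I 4 - s = 4 I - s = - s + 4 I$)
$71 + \frac{h{\left(\frac{6}{1},c{\left(-3 \right)} \right)}}{-48} \cdot 55 = 71 + \frac{- \frac{6}{1} + 4 \cdot 1}{-48} \cdot 55 = 71 + \left(- 6 \cdot 1 + 4\right) \left(- \frac{1}{48}\right) 55 = 71 + \left(\left(-1\right) 6 + 4\right) \left(- \frac{1}{48}\right) 55 = 71 + \left(-6 + 4\right) \left(- \frac{1}{48}\right) 55 = 71 + \left(-2\right) \left(- \frac{1}{48}\right) 55 = 71 + \frac{1}{24} \cdot 55 = 71 + \frac{55}{24} = \frac{1759}{24}$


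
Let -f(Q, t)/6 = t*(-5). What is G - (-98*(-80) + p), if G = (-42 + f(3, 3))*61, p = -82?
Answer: -4830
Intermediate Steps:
f(Q, t) = 30*t (f(Q, t) = -6*t*(-5) = -(-30)*t = 30*t)
G = 2928 (G = (-42 + 30*3)*61 = (-42 + 90)*61 = 48*61 = 2928)
G - (-98*(-80) + p) = 2928 - (-98*(-80) - 82) = 2928 - (7840 - 82) = 2928 - 1*7758 = 2928 - 7758 = -4830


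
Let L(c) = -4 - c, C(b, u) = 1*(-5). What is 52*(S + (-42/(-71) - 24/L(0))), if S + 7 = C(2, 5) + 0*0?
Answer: -19968/71 ≈ -281.24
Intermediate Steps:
C(b, u) = -5
S = -12 (S = -7 + (-5 + 0*0) = -7 + (-5 + 0) = -7 - 5 = -12)
52*(S + (-42/(-71) - 24/L(0))) = 52*(-12 + (-42/(-71) - 24/(-4 - 1*0))) = 52*(-12 + (-42*(-1/71) - 24/(-4 + 0))) = 52*(-12 + (42/71 - 24/(-4))) = 52*(-12 + (42/71 - 24*(-1/4))) = 52*(-12 + (42/71 + 6)) = 52*(-12 + 468/71) = 52*(-384/71) = -19968/71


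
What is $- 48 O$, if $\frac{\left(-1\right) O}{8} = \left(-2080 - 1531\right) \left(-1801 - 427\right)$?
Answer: $3089398272$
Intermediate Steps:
$O = -64362464$ ($O = - 8 \left(-2080 - 1531\right) \left(-1801 - 427\right) = - 8 \left(\left(-3611\right) \left(-2228\right)\right) = \left(-8\right) 8045308 = -64362464$)
$- 48 O = \left(-48\right) \left(-64362464\right) = 3089398272$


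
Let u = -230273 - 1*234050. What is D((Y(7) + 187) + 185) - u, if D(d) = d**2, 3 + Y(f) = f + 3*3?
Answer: 612548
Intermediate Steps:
u = -464323 (u = -230273 - 234050 = -464323)
Y(f) = 6 + f (Y(f) = -3 + (f + 3*3) = -3 + (f + 9) = -3 + (9 + f) = 6 + f)
D((Y(7) + 187) + 185) - u = (((6 + 7) + 187) + 185)**2 - 1*(-464323) = ((13 + 187) + 185)**2 + 464323 = (200 + 185)**2 + 464323 = 385**2 + 464323 = 148225 + 464323 = 612548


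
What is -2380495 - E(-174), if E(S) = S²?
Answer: -2410771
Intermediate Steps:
-2380495 - E(-174) = -2380495 - 1*(-174)² = -2380495 - 1*30276 = -2380495 - 30276 = -2410771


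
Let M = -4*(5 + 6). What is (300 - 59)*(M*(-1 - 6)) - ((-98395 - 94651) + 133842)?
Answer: 133432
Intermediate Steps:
M = -44 (M = -4*11 = -44)
(300 - 59)*(M*(-1 - 6)) - ((-98395 - 94651) + 133842) = (300 - 59)*(-44*(-1 - 6)) - ((-98395 - 94651) + 133842) = 241*(-44*(-7)) - (-193046 + 133842) = 241*308 - 1*(-59204) = 74228 + 59204 = 133432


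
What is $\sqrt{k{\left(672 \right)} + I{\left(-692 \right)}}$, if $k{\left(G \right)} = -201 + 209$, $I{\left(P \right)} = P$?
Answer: $6 i \sqrt{19} \approx 26.153 i$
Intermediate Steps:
$k{\left(G \right)} = 8$
$\sqrt{k{\left(672 \right)} + I{\left(-692 \right)}} = \sqrt{8 - 692} = \sqrt{-684} = 6 i \sqrt{19}$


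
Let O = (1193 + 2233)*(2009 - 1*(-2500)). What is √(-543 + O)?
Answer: √15447291 ≈ 3930.3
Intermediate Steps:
O = 15447834 (O = 3426*(2009 + 2500) = 3426*4509 = 15447834)
√(-543 + O) = √(-543 + 15447834) = √15447291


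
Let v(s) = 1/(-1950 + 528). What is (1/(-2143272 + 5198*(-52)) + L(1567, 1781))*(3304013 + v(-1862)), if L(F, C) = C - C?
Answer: -4698306485/3432093696 ≈ -1.3689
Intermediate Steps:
L(F, C) = 0
v(s) = -1/1422 (v(s) = 1/(-1422) = -1/1422)
(1/(-2143272 + 5198*(-52)) + L(1567, 1781))*(3304013 + v(-1862)) = (1/(-2143272 + 5198*(-52)) + 0)*(3304013 - 1/1422) = (1/(-2143272 - 270296) + 0)*(4698306485/1422) = (1/(-2413568) + 0)*(4698306485/1422) = (-1/2413568 + 0)*(4698306485/1422) = -1/2413568*4698306485/1422 = -4698306485/3432093696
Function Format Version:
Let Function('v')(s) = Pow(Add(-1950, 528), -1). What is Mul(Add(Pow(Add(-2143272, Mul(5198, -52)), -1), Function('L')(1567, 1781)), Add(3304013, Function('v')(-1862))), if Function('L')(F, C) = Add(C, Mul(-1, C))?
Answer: Rational(-4698306485, 3432093696) ≈ -1.3689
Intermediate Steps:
Function('L')(F, C) = 0
Function('v')(s) = Rational(-1, 1422) (Function('v')(s) = Pow(-1422, -1) = Rational(-1, 1422))
Mul(Add(Pow(Add(-2143272, Mul(5198, -52)), -1), Function('L')(1567, 1781)), Add(3304013, Function('v')(-1862))) = Mul(Add(Pow(Add(-2143272, Mul(5198, -52)), -1), 0), Add(3304013, Rational(-1, 1422))) = Mul(Add(Pow(Add(-2143272, -270296), -1), 0), Rational(4698306485, 1422)) = Mul(Add(Pow(-2413568, -1), 0), Rational(4698306485, 1422)) = Mul(Add(Rational(-1, 2413568), 0), Rational(4698306485, 1422)) = Mul(Rational(-1, 2413568), Rational(4698306485, 1422)) = Rational(-4698306485, 3432093696)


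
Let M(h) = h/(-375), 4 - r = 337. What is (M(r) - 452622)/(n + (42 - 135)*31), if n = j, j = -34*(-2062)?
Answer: -56577639/8403125 ≈ -6.7329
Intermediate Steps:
r = -333 (r = 4 - 1*337 = 4 - 337 = -333)
M(h) = -h/375 (M(h) = h*(-1/375) = -h/375)
j = 70108
n = 70108
(M(r) - 452622)/(n + (42 - 135)*31) = (-1/375*(-333) - 452622)/(70108 + (42 - 135)*31) = (111/125 - 452622)/(70108 - 93*31) = -56577639/(125*(70108 - 2883)) = -56577639/125/67225 = -56577639/125*1/67225 = -56577639/8403125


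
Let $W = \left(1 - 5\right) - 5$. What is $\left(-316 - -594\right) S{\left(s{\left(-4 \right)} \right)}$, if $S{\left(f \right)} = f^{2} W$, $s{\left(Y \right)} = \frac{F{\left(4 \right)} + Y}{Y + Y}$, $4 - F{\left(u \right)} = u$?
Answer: $- \frac{1251}{2} \approx -625.5$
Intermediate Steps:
$F{\left(u \right)} = 4 - u$
$W = -9$ ($W = -4 - 5 = -9$)
$s{\left(Y \right)} = \frac{1}{2}$ ($s{\left(Y \right)} = \frac{\left(4 - 4\right) + Y}{Y + Y} = \frac{\left(4 - 4\right) + Y}{2 Y} = \left(0 + Y\right) \frac{1}{2 Y} = Y \frac{1}{2 Y} = \frac{1}{2}$)
$S{\left(f \right)} = - 9 f^{2}$ ($S{\left(f \right)} = f^{2} \left(-9\right) = - 9 f^{2}$)
$\left(-316 - -594\right) S{\left(s{\left(-4 \right)} \right)} = \left(-316 - -594\right) \left(- \frac{9}{4}\right) = \left(-316 + 594\right) \left(\left(-9\right) \frac{1}{4}\right) = 278 \left(- \frac{9}{4}\right) = - \frac{1251}{2}$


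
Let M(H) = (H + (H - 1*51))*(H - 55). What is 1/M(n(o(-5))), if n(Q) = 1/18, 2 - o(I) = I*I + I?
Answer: 81/226481 ≈ 0.00035765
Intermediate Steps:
o(I) = 2 - I - I² (o(I) = 2 - (I*I + I) = 2 - (I² + I) = 2 - (I + I²) = 2 + (-I - I²) = 2 - I - I²)
n(Q) = 1/18
M(H) = (-55 + H)*(-51 + 2*H) (M(H) = (H + (H - 51))*(-55 + H) = (H + (-51 + H))*(-55 + H) = (-51 + 2*H)*(-55 + H) = (-55 + H)*(-51 + 2*H))
1/M(n(o(-5))) = 1/(2805 - 161*1/18 + 2*(1/18)²) = 1/(2805 - 161/18 + 2*(1/324)) = 1/(2805 - 161/18 + 1/162) = 1/(226481/81) = 81/226481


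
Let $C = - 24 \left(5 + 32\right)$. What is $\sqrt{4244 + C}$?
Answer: $2 \sqrt{839} \approx 57.931$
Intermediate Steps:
$C = -888$ ($C = \left(-24\right) 37 = -888$)
$\sqrt{4244 + C} = \sqrt{4244 - 888} = \sqrt{3356} = 2 \sqrt{839}$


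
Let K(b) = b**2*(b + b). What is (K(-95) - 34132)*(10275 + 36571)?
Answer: -81928126172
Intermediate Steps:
K(b) = 2*b**3 (K(b) = b**2*(2*b) = 2*b**3)
(K(-95) - 34132)*(10275 + 36571) = (2*(-95)**3 - 34132)*(10275 + 36571) = (2*(-857375) - 34132)*46846 = (-1714750 - 34132)*46846 = -1748882*46846 = -81928126172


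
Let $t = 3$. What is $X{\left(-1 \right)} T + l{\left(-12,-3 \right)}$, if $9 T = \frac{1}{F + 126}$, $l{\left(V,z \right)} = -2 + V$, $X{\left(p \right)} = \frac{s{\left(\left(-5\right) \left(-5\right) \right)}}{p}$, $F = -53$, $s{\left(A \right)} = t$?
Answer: $- \frac{3067}{219} \approx -14.005$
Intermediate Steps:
$s{\left(A \right)} = 3$
$X{\left(p \right)} = \frac{3}{p}$
$T = \frac{1}{657}$ ($T = \frac{1}{9 \left(-53 + 126\right)} = \frac{1}{9 \cdot 73} = \frac{1}{9} \cdot \frac{1}{73} = \frac{1}{657} \approx 0.0015221$)
$X{\left(-1 \right)} T + l{\left(-12,-3 \right)} = \frac{3}{-1} \cdot \frac{1}{657} - 14 = 3 \left(-1\right) \frac{1}{657} - 14 = \left(-3\right) \frac{1}{657} - 14 = - \frac{1}{219} - 14 = - \frac{3067}{219}$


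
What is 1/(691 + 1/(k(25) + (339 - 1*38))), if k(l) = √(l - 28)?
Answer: 62607665/43262104507 + I*√3/43262104507 ≈ 0.0014472 + 4.0036e-11*I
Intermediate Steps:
k(l) = √(-28 + l)
1/(691 + 1/(k(25) + (339 - 1*38))) = 1/(691 + 1/(√(-28 + 25) + (339 - 1*38))) = 1/(691 + 1/(√(-3) + (339 - 38))) = 1/(691 + 1/(I*√3 + 301)) = 1/(691 + 1/(301 + I*√3))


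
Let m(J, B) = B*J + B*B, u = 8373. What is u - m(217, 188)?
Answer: -67767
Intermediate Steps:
m(J, B) = B**2 + B*J (m(J, B) = B*J + B**2 = B**2 + B*J)
u - m(217, 188) = 8373 - 188*(188 + 217) = 8373 - 188*405 = 8373 - 1*76140 = 8373 - 76140 = -67767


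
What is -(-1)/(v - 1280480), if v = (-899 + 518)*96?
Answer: -1/1317056 ≈ -7.5927e-7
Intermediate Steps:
v = -36576 (v = -381*96 = -36576)
-(-1)/(v - 1280480) = -(-1)/(-36576 - 1280480) = -(-1)/(-1317056) = -(-1)*(-1)/1317056 = -1*1/1317056 = -1/1317056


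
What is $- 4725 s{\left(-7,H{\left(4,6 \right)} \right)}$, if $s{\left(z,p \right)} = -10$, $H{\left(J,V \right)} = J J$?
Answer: $47250$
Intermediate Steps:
$H{\left(J,V \right)} = J^{2}$
$- 4725 s{\left(-7,H{\left(4,6 \right)} \right)} = \left(-4725\right) \left(-10\right) = 47250$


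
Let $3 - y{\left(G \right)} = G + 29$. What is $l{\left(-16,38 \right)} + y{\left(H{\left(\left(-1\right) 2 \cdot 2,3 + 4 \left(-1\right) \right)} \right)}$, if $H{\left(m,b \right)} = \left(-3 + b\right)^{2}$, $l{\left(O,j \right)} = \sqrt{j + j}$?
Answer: $-42 + 2 \sqrt{19} \approx -33.282$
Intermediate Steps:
$l{\left(O,j \right)} = \sqrt{2} \sqrt{j}$ ($l{\left(O,j \right)} = \sqrt{2 j} = \sqrt{2} \sqrt{j}$)
$y{\left(G \right)} = -26 - G$ ($y{\left(G \right)} = 3 - \left(G + 29\right) = 3 - \left(29 + G\right) = -26 - G$)
$l{\left(-16,38 \right)} + y{\left(H{\left(\left(-1\right) 2 \cdot 2,3 + 4 \left(-1\right) \right)} \right)} = \sqrt{2} \sqrt{38} - \left(26 + \left(-3 + \left(3 + 4 \left(-1\right)\right)\right)^{2}\right) = 2 \sqrt{19} - \left(26 + \left(-3 + \left(3 - 4\right)\right)^{2}\right) = 2 \sqrt{19} - \left(26 + \left(-3 - 1\right)^{2}\right) = 2 \sqrt{19} - 42 = -42 + 2 \sqrt{19}$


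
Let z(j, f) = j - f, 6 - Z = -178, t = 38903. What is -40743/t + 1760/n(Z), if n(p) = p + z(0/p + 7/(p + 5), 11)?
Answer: 51822477/5679838 ≈ 9.1239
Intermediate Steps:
Z = 184 (Z = 6 - 1*(-178) = 6 + 178 = 184)
n(p) = -11 + p + 7/(5 + p) (n(p) = p + ((0/p + 7/(p + 5)) - 1*11) = p + ((0 + 7/(5 + p)) - 11) = p + (7/(5 + p) - 11) = p + (-11 + 7/(5 + p)) = -11 + p + 7/(5 + p))
-40743/t + 1760/n(Z) = -40743/38903 + 1760/(((7 + (-11 + 184)*(5 + 184))/(5 + 184))) = -40743*1/38903 + 1760/(((7 + 173*189)/189)) = -40743/38903 + 1760/(((7 + 32697)/189)) = -40743/38903 + 1760/(((1/189)*32704)) = -40743/38903 + 1760/(4672/27) = -40743/38903 + 1760*(27/4672) = -40743/38903 + 1485/146 = 51822477/5679838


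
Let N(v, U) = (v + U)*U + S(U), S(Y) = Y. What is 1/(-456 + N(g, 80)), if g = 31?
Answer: 1/8504 ≈ 0.00011759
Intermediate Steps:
N(v, U) = U + U*(U + v) (N(v, U) = (v + U)*U + U = (U + v)*U + U = U*(U + v) + U = U + U*(U + v))
1/(-456 + N(g, 80)) = 1/(-456 + 80*(1 + 80 + 31)) = 1/(-456 + 80*112) = 1/(-456 + 8960) = 1/8504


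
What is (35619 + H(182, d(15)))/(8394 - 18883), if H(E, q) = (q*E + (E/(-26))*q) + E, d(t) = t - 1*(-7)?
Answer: -39651/10489 ≈ -3.7802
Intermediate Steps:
d(t) = 7 + t (d(t) = t + 7 = 7 + t)
H(E, q) = E + 25*E*q/26 (H(E, q) = (E*q + (E*(-1/26))*q) + E = (E*q + (-E/26)*q) + E = (E*q - E*q/26) + E = 25*E*q/26 + E = E + 25*E*q/26)
(35619 + H(182, d(15)))/(8394 - 18883) = (35619 + (1/26)*182*(26 + 25*(7 + 15)))/(8394 - 18883) = (35619 + (1/26)*182*(26 + 25*22))/(-10489) = (35619 + (1/26)*182*(26 + 550))*(-1/10489) = (35619 + (1/26)*182*576)*(-1/10489) = (35619 + 4032)*(-1/10489) = 39651*(-1/10489) = -39651/10489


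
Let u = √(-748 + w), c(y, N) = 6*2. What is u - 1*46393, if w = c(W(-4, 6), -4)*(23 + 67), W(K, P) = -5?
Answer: -46393 + 2*√83 ≈ -46375.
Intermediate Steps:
c(y, N) = 12
w = 1080 (w = 12*(23 + 67) = 12*90 = 1080)
u = 2*√83 (u = √(-748 + 1080) = √332 = 2*√83 ≈ 18.221)
u - 1*46393 = 2*√83 - 1*46393 = 2*√83 - 46393 = -46393 + 2*√83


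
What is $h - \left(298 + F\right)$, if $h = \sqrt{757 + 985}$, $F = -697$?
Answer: $399 + \sqrt{1742} \approx 440.74$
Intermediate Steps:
$h = \sqrt{1742} \approx 41.737$
$h - \left(298 + F\right) = \sqrt{1742} - \left(298 - 697\right) = \sqrt{1742} - -399 = \sqrt{1742} + 399 = 399 + \sqrt{1742}$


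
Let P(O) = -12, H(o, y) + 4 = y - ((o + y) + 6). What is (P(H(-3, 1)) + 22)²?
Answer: 100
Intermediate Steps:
H(o, y) = -10 - o (H(o, y) = -4 + (y - ((o + y) + 6)) = -4 + (y - (6 + o + y)) = -4 + (y + (-6 - o - y)) = -4 + (-6 - o) = -10 - o)
(P(H(-3, 1)) + 22)² = (-12 + 22)² = 10² = 100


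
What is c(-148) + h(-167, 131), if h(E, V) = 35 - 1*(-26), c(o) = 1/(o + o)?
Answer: 18055/296 ≈ 60.997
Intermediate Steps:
c(o) = 1/(2*o)
h(E, V) = 61 (h(E, V) = 35 + 26 = 61)
c(-148) + h(-167, 131) = (½)/(-148) + 61 = (½)*(-1/148) + 61 = -1/296 + 61 = 18055/296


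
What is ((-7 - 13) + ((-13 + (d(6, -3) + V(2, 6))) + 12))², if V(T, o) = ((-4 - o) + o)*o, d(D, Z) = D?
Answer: 1521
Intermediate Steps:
V(T, o) = -4*o
((-7 - 13) + ((-13 + (d(6, -3) + V(2, 6))) + 12))² = ((-7 - 13) + ((-13 + (6 - 4*6)) + 12))² = (-20 + ((-13 + (6 - 24)) + 12))² = (-20 + ((-13 - 18) + 12))² = (-20 + (-31 + 12))² = (-20 - 19)² = (-39)² = 1521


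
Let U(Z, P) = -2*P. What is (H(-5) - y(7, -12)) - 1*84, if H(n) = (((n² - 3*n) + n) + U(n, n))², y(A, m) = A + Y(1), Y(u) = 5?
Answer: 1929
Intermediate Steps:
y(A, m) = 5 + A (y(A, m) = A + 5 = 5 + A)
H(n) = (n² - 4*n)² (H(n) = (((n² - 3*n) + n) - 2*n)² = ((n² - 2*n) - 2*n)² = (n² - 4*n)²)
(H(-5) - y(7, -12)) - 1*84 = ((-5)²*(-4 - 5)² - (5 + 7)) - 1*84 = (25*(-9)² - 1*12) - 84 = (25*81 - 12) - 84 = (2025 - 12) - 84 = 2013 - 84 = 1929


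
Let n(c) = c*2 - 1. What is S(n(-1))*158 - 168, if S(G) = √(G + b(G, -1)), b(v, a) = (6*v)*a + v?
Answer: -168 + 316*√3 ≈ 379.33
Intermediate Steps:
b(v, a) = v + 6*a*v (b(v, a) = 6*a*v + v = v + 6*a*v)
n(c) = -1 + 2*c (n(c) = 2*c - 1 = -1 + 2*c)
S(G) = 2*√(-G) (S(G) = √(G + G*(1 + 6*(-1))) = √(G + G*(1 - 6)) = √(G + G*(-5)) = √(G - 5*G) = √(-4*G) = 2*√(-G))
S(n(-1))*158 - 168 = (2*√(-(-1 + 2*(-1))))*158 - 168 = (2*√(-(-1 - 2)))*158 - 168 = (2*√(-1*(-3)))*158 - 168 = (2*√3)*158 - 168 = 316*√3 - 168 = -168 + 316*√3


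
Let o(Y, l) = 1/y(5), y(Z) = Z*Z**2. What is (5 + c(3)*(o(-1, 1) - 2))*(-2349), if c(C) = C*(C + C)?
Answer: 9060093/125 ≈ 72481.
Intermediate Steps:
y(Z) = Z**3
c(C) = 2*C**2 (c(C) = C*(2*C) = 2*C**2)
o(Y, l) = 1/125 (o(Y, l) = 1/(5**3) = 1/125)
(5 + c(3)*(o(-1, 1) - 2))*(-2349) = (5 + (2*3**2)*(1/125 - 2))*(-2349) = (5 + (2*9)*(-249/125))*(-2349) = (5 + 18*(-249/125))*(-2349) = (5 - 4482/125)*(-2349) = -3857/125*(-2349) = 9060093/125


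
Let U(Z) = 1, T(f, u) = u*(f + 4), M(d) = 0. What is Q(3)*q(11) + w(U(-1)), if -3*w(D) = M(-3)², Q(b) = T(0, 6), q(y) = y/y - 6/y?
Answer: 120/11 ≈ 10.909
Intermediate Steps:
T(f, u) = u*(4 + f)
q(y) = 1 - 6/y
Q(b) = 24 (Q(b) = 6*(4 + 0) = 6*4 = 24)
w(D) = 0 (w(D) = -⅓*0² = -⅓*0 = 0)
Q(3)*q(11) + w(U(-1)) = 24*((-6 + 11)/11) + 0 = 24*((1/11)*5) + 0 = 24*(5/11) + 0 = 120/11 + 0 = 120/11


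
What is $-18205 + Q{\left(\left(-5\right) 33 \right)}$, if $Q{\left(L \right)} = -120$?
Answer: $-18325$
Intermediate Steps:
$-18205 + Q{\left(\left(-5\right) 33 \right)} = -18205 - 120 = -18325$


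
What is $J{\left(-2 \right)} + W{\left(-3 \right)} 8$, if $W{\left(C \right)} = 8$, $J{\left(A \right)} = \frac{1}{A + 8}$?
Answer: $\frac{385}{6} \approx 64.167$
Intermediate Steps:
$J{\left(A \right)} = \frac{1}{8 + A}$
$J{\left(-2 \right)} + W{\left(-3 \right)} 8 = \frac{1}{8 - 2} + 8 \cdot 8 = \frac{1}{6} + 64 = \frac{385}{6}$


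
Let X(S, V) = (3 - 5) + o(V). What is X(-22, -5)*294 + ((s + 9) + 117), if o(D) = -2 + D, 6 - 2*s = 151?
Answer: -5185/2 ≈ -2592.5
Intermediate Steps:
s = -145/2 (s = 3 - 1/2*151 = 3 - 151/2 = -145/2 ≈ -72.500)
X(S, V) = -4 + V (X(S, V) = (3 - 5) + (-2 + V) = -2 + (-2 + V) = -4 + V)
X(-22, -5)*294 + ((s + 9) + 117) = (-4 - 5)*294 + ((-145/2 + 9) + 117) = -9*294 + (-127/2 + 117) = -2646 + 107/2 = -5185/2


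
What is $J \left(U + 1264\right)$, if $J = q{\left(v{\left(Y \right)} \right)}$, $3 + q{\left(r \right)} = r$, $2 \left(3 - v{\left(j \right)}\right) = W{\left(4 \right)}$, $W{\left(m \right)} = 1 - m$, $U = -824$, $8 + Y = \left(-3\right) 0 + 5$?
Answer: $660$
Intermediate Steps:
$Y = -3$ ($Y = -8 + \left(\left(-3\right) 0 + 5\right) = -8 + \left(0 + 5\right) = -8 + 5 = -3$)
$v{\left(j \right)} = \frac{9}{2}$ ($v{\left(j \right)} = 3 - \frac{1 - 4}{2} = 3 - - \frac{3}{2} = 3 + \frac{3}{2} = \frac{9}{2}$)
$q{\left(r \right)} = -3 + r$
$J = \frac{3}{2}$ ($J = -3 + \frac{9}{2} = \frac{3}{2} \approx 1.5$)
$J \left(U + 1264\right) = \frac{3 \left(-824 + 1264\right)}{2} = \frac{3}{2} \cdot 440 = 660$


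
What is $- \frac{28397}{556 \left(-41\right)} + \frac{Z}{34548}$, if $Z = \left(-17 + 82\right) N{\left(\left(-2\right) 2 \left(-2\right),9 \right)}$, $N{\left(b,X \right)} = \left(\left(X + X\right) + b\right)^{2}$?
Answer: $\frac{495678949}{196889052} \approx 2.5176$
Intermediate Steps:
$N{\left(b,X \right)} = \left(b + 2 X\right)^{2}$ ($N{\left(b,X \right)} = \left(2 X + b\right)^{2} = \left(b + 2 X\right)^{2}$)
$Z = 43940$ ($Z = \left(-17 + 82\right) \left(\left(-2\right) 2 \left(-2\right) + 2 \cdot 9\right)^{2} = 65 \left(\left(-4\right) \left(-2\right) + 18\right)^{2} = 65 \left(8 + 18\right)^{2} = 65 \cdot 26^{2} = 65 \cdot 676 = 43940$)
$- \frac{28397}{556 \left(-41\right)} + \frac{Z}{34548} = - \frac{28397}{556 \left(-41\right)} + \frac{43940}{34548} = - \frac{28397}{-22796} + 43940 \cdot \frac{1}{34548} = \left(-28397\right) \left(- \frac{1}{22796}\right) + \frac{10985}{8637} = \frac{28397}{22796} + \frac{10985}{8637} = \frac{495678949}{196889052}$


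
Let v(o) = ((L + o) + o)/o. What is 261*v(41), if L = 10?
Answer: 24012/41 ≈ 585.66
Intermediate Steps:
v(o) = (10 + 2*o)/o (v(o) = ((10 + o) + o)/o = (10 + 2*o)/o)
261*v(41) = 261*(2 + 10/41) = 261*(92/41) = 24012/41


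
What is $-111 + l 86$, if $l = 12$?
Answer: $921$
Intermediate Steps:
$-111 + l 86 = -111 + 12 \cdot 86 = -111 + 1032 = 921$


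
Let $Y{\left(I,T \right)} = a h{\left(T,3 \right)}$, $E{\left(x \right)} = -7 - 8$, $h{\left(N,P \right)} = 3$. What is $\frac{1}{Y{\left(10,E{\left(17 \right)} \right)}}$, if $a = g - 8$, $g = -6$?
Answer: $- \frac{1}{42} \approx -0.02381$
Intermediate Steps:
$a = -14$ ($a = -6 - 8 = -14$)
$E{\left(x \right)} = -15$
$Y{\left(I,T \right)} = -42$ ($Y{\left(I,T \right)} = \left(-14\right) 3 = -42$)
$\frac{1}{Y{\left(10,E{\left(17 \right)} \right)}} = \frac{1}{-42} = - \frac{1}{42}$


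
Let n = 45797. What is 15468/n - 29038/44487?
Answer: -641728370/2037371139 ≈ -0.31498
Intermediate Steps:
15468/n - 29038/44487 = 15468/45797 - 29038/44487 = -641728370/2037371139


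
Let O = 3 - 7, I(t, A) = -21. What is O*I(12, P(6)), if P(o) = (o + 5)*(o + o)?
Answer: 84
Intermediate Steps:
P(o) = 2*o*(5 + o) (P(o) = (5 + o)*(2*o) = 2*o*(5 + o))
O = -4
O*I(12, P(6)) = -4*(-21) = 84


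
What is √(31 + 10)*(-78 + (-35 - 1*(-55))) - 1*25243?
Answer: -25243 - 58*√41 ≈ -25614.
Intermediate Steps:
√(31 + 10)*(-78 + (-35 - 1*(-55))) - 1*25243 = √41*(-78 + (-35 + 55)) - 25243 = √41*(-78 + 20) - 25243 = √41*(-58) - 25243 = -58*√41 - 25243 = -25243 - 58*√41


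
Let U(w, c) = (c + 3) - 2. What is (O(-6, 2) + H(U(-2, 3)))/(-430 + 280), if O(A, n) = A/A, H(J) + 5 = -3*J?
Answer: 8/75 ≈ 0.10667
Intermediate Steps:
U(w, c) = 1 + c (U(w, c) = (3 + c) - 2 = 1 + c)
H(J) = -5 - 3*J
O(A, n) = 1
(O(-6, 2) + H(U(-2, 3)))/(-430 + 280) = (1 + (-5 - 3*(1 + 3)))/(-430 + 280) = (1 + (-5 - 3*4))/(-150) = (1 + (-5 - 12))*(-1/150) = (1 - 17)*(-1/150) = -16*(-1/150) = 8/75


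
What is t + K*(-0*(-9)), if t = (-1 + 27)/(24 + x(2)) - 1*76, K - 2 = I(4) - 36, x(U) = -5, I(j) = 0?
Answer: -1418/19 ≈ -74.632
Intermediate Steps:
K = -34 (K = 2 + (0 - 36) = 2 - 36 = -34)
t = -1418/19 (t = (-1 + 27)/(24 - 5) - 1*76 = 26/19 - 76 = -1418/19 ≈ -74.632)
t + K*(-0*(-9)) = -1418/19 - (-34)*0*(-9) = -1418/19 - (-34)*0 = -1418/19 - 34*0 = -1418/19 + 0 = -1418/19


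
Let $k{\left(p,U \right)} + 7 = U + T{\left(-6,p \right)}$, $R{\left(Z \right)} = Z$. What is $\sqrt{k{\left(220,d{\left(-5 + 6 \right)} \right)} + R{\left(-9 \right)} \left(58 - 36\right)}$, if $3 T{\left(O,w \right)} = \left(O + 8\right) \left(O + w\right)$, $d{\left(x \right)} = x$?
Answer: $\frac{2 i \sqrt{138}}{3} \approx 7.8316 i$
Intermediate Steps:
$T{\left(O,w \right)} = \frac{\left(8 + O\right) \left(O + w\right)}{3}$ ($T{\left(O,w \right)} = \frac{\left(O + 8\right) \left(O + w\right)}{3} = \frac{\left(8 + O\right) \left(O + w\right)}{3}$)
$k{\left(p,U \right)} = -11 + U + \frac{2 p}{3}$ ($k{\left(p,U \right)} = -7 + \left(U + \left(\frac{\left(-6\right)^{2}}{3} + \frac{8}{3} \left(-6\right) + \frac{8 p}{3} + \frac{1}{3} \left(-6\right) p\right)\right) = -7 + \left(U + \left(\frac{1}{3} \cdot 36 - 16 + \frac{8 p}{3} - 2 p\right)\right) = -7 + \left(U + \left(12 - 16 + \frac{8 p}{3} - 2 p\right)\right) = -7 + \left(U + \left(-4 + \frac{2 p}{3}\right)\right) = -7 + \left(-4 + U + \frac{2 p}{3}\right) = -11 + U + \frac{2 p}{3}$)
$\sqrt{k{\left(220,d{\left(-5 + 6 \right)} \right)} + R{\left(-9 \right)} \left(58 - 36\right)} = \sqrt{\left(-11 + \left(-5 + 6\right) + \frac{2}{3} \cdot 220\right) - 9 \left(58 - 36\right)} = \sqrt{\left(-11 + 1 + \frac{440}{3}\right) - 198} = \sqrt{\frac{410}{3} - 198} = \sqrt{- \frac{184}{3}} = \frac{2 i \sqrt{138}}{3}$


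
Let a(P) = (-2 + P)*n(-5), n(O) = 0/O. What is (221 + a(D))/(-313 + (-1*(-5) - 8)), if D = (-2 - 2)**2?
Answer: -221/316 ≈ -0.69937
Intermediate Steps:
D = 16 (D = (-4)**2 = 16)
n(O) = 0
a(P) = 0 (a(P) = (-2 + P)*0 = 0)
(221 + a(D))/(-313 + (-1*(-5) - 8)) = (221 + 0)/(-313 + (-1*(-5) - 8)) = 221/(-313 + (5 - 8)) = 221/(-313 - 3) = 221/(-316) = 221*(-1/316) = -221/316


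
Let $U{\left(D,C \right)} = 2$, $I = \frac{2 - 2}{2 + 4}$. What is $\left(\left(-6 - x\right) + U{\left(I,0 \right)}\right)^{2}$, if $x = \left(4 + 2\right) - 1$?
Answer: $81$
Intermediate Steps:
$I = 0$ ($I = \frac{0}{6} = 0 \cdot \frac{1}{6} = 0$)
$x = 5$ ($x = 6 - 1 = 5$)
$\left(\left(-6 - x\right) + U{\left(I,0 \right)}\right)^{2} = \left(\left(-6 - 5\right) + 2\right)^{2} = \left(-11 + 2\right)^{2} = \left(-9\right)^{2} = 81$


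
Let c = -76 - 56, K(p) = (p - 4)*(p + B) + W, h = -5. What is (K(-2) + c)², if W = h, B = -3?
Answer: 11449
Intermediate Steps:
W = -5
K(p) = -5 + (-4 + p)*(-3 + p) (K(p) = (p - 4)*(p - 3) - 5 = (-4 + p)*(-3 + p) - 5 = -5 + (-4 + p)*(-3 + p))
c = -132
(K(-2) + c)² = ((7 + (-2)² - 7*(-2)) - 132)² = ((7 + 4 + 14) - 132)² = (25 - 132)² = (-107)² = 11449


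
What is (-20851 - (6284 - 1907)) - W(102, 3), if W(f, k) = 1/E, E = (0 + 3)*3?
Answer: -227053/9 ≈ -25228.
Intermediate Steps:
E = 9 (E = 3*3 = 9)
W(f, k) = ⅑ (W(f, k) = 1/9 = ⅑)
(-20851 - (6284 - 1907)) - W(102, 3) = (-20851 - (6284 - 1907)) - 1*⅑ = (-20851 - 1*4377) - ⅑ = (-20851 - 4377) - ⅑ = -25228 - ⅑ = -227053/9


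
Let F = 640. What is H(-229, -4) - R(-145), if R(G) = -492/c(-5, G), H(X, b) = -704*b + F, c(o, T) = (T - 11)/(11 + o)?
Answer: 44682/13 ≈ 3437.1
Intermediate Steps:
c(o, T) = (-11 + T)/(11 + o)
H(X, b) = 640 - 704*b (H(X, b) = -704*b + 640 = 640 - 704*b)
R(G) = -492/(-11/6 + G/6) (R(G) = -492*(11 - 5)/(-11 + G) = -492*6/(-11 + G) = -492/(-11/6 + G/6))
H(-229, -4) - R(-145) = (640 - 704*(-4)) - (-2952)/(-11 - 145) = (640 + 2816) - (-2952)/(-156) = 3456 - (-2952)*(-1)/156 = 3456 - 1*246/13 = 3456 - 246/13 = 44682/13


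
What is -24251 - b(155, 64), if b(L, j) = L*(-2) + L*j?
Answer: -33861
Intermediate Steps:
b(L, j) = -2*L + L*j
-24251 - b(155, 64) = -24251 - 155*(-2 + 64) = -24251 - 155*62 = -24251 - 1*9610 = -24251 - 9610 = -33861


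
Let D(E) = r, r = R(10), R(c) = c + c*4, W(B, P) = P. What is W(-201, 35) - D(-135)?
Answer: -15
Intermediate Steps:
R(c) = 5*c (R(c) = c + 4*c = 5*c)
r = 50 (r = 5*10 = 50)
D(E) = 50
W(-201, 35) - D(-135) = 35 - 1*50 = 35 - 50 = -15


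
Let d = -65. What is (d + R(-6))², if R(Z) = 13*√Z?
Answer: 3211 - 1690*I*√6 ≈ 3211.0 - 4139.6*I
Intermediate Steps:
(d + R(-6))² = (-65 + 13*√(-6))² = (-65 + 13*(I*√6))² = (-65 + 13*I*√6)²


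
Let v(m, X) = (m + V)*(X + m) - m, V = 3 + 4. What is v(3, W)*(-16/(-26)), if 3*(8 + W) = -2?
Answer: -1432/39 ≈ -36.718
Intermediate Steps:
V = 7
W = -26/3 (W = -8 + (⅓)*(-2) = -8 - ⅔ = -26/3 ≈ -8.6667)
v(m, X) = -m + (7 + m)*(X + m) (v(m, X) = (m + 7)*(X + m) - m = (7 + m)*(X + m) - m = -m + (7 + m)*(X + m))
v(3, W)*(-16/(-26)) = (3² + 6*3 + 7*(-26/3) - 26/3*3)*(-16/(-26)) = (9 + 18 - 182/3 - 26)*(-16*(-1/26)) = -179/3*8/13 = -1432/39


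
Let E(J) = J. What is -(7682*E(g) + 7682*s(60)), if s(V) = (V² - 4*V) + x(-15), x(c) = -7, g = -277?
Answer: -23629832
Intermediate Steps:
s(V) = -7 + V² - 4*V (s(V) = (V² - 4*V) - 7 = -7 + V² - 4*V)
-(7682*E(g) + 7682*s(60)) = -7682/(1/(-277 + (-7 + 60² - 4*60))) = -7682/(1/(-277 + (-7 + 3600 - 240))) = -7682/(1/(-277 + 3353)) = -7682/(1/3076) = -7682/1/3076 = -7682*3076 = -23629832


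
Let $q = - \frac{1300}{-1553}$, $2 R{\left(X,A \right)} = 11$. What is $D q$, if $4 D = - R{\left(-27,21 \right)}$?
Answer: $- \frac{3575}{3106} \approx -1.151$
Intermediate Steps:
$R{\left(X,A \right)} = \frac{11}{2}$ ($R{\left(X,A \right)} = \frac{1}{2} \cdot 11 = \frac{11}{2}$)
$q = \frac{1300}{1553}$ ($q = \left(-1300\right) \left(- \frac{1}{1553}\right) = \frac{1300}{1553} \approx 0.83709$)
$D = - \frac{11}{8}$ ($D = \frac{\left(-1\right) \frac{11}{2}}{4} = \frac{1}{4} \left(- \frac{11}{2}\right) = - \frac{11}{8} \approx -1.375$)
$D q = \left(- \frac{11}{8}\right) \frac{1300}{1553} = - \frac{3575}{3106}$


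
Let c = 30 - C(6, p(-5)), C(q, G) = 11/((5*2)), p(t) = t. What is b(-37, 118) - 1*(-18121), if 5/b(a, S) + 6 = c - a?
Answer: 10854529/599 ≈ 18121.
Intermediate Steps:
C(q, G) = 11/10
c = 289/10 (c = 30 - 1*11/10 = 30 - 11/10 = 289/10 ≈ 28.900)
b(a, S) = 5/(229/10 - a) (b(a, S) = 5/(-6 + (289/10 - a)) = 5/(229/10 - a))
b(-37, 118) - 1*(-18121) = -50/(-229 + 10*(-37)) - 1*(-18121) = -50/(-229 - 370) + 18121 = -50/(-599) + 18121 = -50*(-1/599) + 18121 = 50/599 + 18121 = 10854529/599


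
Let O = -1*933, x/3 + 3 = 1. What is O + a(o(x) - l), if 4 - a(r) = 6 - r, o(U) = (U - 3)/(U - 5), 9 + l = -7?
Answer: -10100/11 ≈ -918.18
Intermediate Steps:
x = -6 (x = -9 + 3*1 = -9 + 3 = -6)
l = -16 (l = -9 - 7 = -16)
O = -933
o(U) = (-3 + U)/(-5 + U)
a(r) = -2 + r (a(r) = 4 - (6 - r) = 4 + (-6 + r) = -2 + r)
O + a(o(x) - l) = -933 + (-2 + ((-3 - 6)/(-5 - 6) - 1*(-16))) = -933 + (-2 + (-9/(-11) + 16)) = -933 + (-2 + (-1/11*(-9) + 16)) = -933 + (-2 + (9/11 + 16)) = -933 + (-2 + 185/11) = -933 + 163/11 = -10100/11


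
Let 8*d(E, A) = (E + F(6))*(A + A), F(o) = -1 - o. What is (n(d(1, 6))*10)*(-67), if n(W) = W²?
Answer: -54270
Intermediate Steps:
d(E, A) = A*(-7 + E)/4 (d(E, A) = ((E + (-1 - 1*6))*(A + A))/8 = ((E + (-1 - 6))*(2*A))/8 = ((E - 7)*(2*A))/8 = ((-7 + E)*(2*A))/8 = (2*A*(-7 + E))/8 = A*(-7 + E)/4)
(n(d(1, 6))*10)*(-67) = (((¼)*6*(-7 + 1))²*10)*(-67) = (((¼)*6*(-6))²*10)*(-67) = ((-9)²*10)*(-67) = (81*10)*(-67) = 810*(-67) = -54270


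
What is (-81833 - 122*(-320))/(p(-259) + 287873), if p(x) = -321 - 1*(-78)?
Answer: -42793/287630 ≈ -0.14878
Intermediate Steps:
p(x) = -243 (p(x) = -321 + 78 = -243)
(-81833 - 122*(-320))/(p(-259) + 287873) = (-81833 - 122*(-320))/(-243 + 287873) = (-81833 + 39040)/287630 = -42793*1/287630 = -42793/287630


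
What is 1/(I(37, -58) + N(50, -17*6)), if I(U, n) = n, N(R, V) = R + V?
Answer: -1/110 ≈ -0.0090909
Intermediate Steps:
1/(I(37, -58) + N(50, -17*6)) = 1/(-58 + (50 - 17*6)) = 1/(-58 + (50 - 102)) = 1/(-58 - 52) = 1/(-110) = -1/110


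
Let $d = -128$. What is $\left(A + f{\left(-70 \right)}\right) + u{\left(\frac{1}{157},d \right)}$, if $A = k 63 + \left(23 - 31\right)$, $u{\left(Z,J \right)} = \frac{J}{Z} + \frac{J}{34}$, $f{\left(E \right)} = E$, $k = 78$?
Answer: $- \frac{259484}{17} \approx -15264.0$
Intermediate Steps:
$u{\left(Z,J \right)} = \frac{J}{34} + \frac{J}{Z}$ ($u{\left(Z,J \right)} = \frac{J}{Z} + J \frac{1}{34} = \frac{J}{Z} + \frac{J}{34} = \frac{J}{34} + \frac{J}{Z}$)
$A = 4906$ ($A = 78 \cdot 63 + \left(23 - 31\right) = 4914 + \left(23 - 31\right) = 4914 - 8 = 4906$)
$\left(A + f{\left(-70 \right)}\right) + u{\left(\frac{1}{157},d \right)} = \left(4906 - 70\right) + \left(\frac{1}{34} \left(-128\right) - \frac{128}{\frac{1}{157}}\right) = 4836 - \left(\frac{64}{17} + 128 \frac{1}{\frac{1}{157}}\right) = 4836 - \frac{341696}{17} = - \frac{259484}{17}$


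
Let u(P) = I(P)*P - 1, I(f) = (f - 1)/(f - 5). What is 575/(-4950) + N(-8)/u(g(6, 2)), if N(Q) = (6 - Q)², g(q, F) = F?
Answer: -116539/990 ≈ -117.72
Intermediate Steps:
I(f) = (-1 + f)/(-5 + f)
u(P) = -1 + P*(-1 + P)/(-5 + P) (u(P) = ((-1 + P)/(-5 + P))*P - 1 = P*(-1 + P)/(-5 + P) - 1 = -1 + P*(-1 + P)/(-5 + P))
575/(-4950) + N(-8)/u(g(6, 2)) = 575/(-4950) + (-6 - 8)²/(((5 - 1*2 + 2*(-1 + 2))/(-5 + 2))) = 575*(-1/4950) + (-14)²/(((5 - 2 + 2*1)/(-3))) = -23/198 + 196/((-(5 - 2 + 2)/3)) = -23/198 + 196/((-⅓*5)) = -23/198 + 196/(-5/3) = -23/198 + 196*(-⅗) = -23/198 - 588/5 = -116539/990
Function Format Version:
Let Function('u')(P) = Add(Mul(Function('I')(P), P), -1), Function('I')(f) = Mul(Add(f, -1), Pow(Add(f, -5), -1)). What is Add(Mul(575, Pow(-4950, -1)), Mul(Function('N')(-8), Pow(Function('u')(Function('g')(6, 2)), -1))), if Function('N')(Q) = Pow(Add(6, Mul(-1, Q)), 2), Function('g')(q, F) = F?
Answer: Rational(-116539, 990) ≈ -117.72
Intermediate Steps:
Function('I')(f) = Mul(Pow(Add(-5, f), -1), Add(-1, f)) (Function('I')(f) = Mul(Add(-1, f), Pow(Add(-5, f), -1)) = Mul(Pow(Add(-5, f), -1), Add(-1, f)))
Function('u')(P) = Add(-1, Mul(P, Pow(Add(-5, P), -1), Add(-1, P))) (Function('u')(P) = Add(Mul(Mul(Pow(Add(-5, P), -1), Add(-1, P)), P), -1) = Add(Mul(P, Pow(Add(-5, P), -1), Add(-1, P)), -1) = Add(-1, Mul(P, Pow(Add(-5, P), -1), Add(-1, P))))
Add(Mul(575, Pow(-4950, -1)), Mul(Function('N')(-8), Pow(Function('u')(Function('g')(6, 2)), -1))) = Add(Mul(575, Pow(-4950, -1)), Mul(Pow(Add(-6, -8), 2), Pow(Mul(Pow(Add(-5, 2), -1), Add(5, Mul(-1, 2), Mul(2, Add(-1, 2)))), -1))) = Add(Mul(575, Rational(-1, 4950)), Mul(Pow(-14, 2), Pow(Mul(Pow(-3, -1), Add(5, -2, Mul(2, 1))), -1))) = Add(Rational(-23, 198), Mul(196, Pow(Mul(Rational(-1, 3), Add(5, -2, 2)), -1))) = Add(Rational(-23, 198), Mul(196, Pow(Mul(Rational(-1, 3), 5), -1))) = Add(Rational(-23, 198), Mul(196, Pow(Rational(-5, 3), -1))) = Add(Rational(-23, 198), Mul(196, Rational(-3, 5))) = Add(Rational(-23, 198), Rational(-588, 5)) = Rational(-116539, 990)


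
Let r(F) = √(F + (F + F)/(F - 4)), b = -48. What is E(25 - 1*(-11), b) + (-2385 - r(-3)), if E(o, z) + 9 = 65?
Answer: -2329 - I*√105/7 ≈ -2329.0 - 1.4639*I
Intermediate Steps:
E(o, z) = 56 (E(o, z) = -9 + 65 = 56)
r(F) = √(F + 2*F/(-4 + F)) (r(F) = √(F + (2*F)/(-4 + F)) = √(F + 2*F/(-4 + F)))
E(25 - 1*(-11), b) + (-2385 - r(-3)) = 56 + (-2385 - √(-3*(-2 - 3)/(-4 - 3))) = 56 + (-2385 - √(-3*(-5)/(-7))) = 56 + (-2385 - √(-3*(-⅐)*(-5))) = 56 + (-2385 - √(-15/7)) = 56 + (-2385 - I*√105/7) = -2329 - I*√105/7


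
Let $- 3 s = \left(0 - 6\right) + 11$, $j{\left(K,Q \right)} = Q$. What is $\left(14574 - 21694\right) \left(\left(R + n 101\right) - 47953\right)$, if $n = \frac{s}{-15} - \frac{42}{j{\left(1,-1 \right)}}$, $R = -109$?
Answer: $\frac{2807266480}{9} \approx 3.1192 \cdot 10^{8}$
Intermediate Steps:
$s = - \frac{5}{3}$ ($s = - \frac{\left(0 - 6\right) + 11}{3} = - \frac{-6 + 11}{3} = \left(- \frac{1}{3}\right) 5 = - \frac{5}{3} \approx -1.6667$)
$n = \frac{379}{9}$ ($n = - \frac{5}{3 \left(-15\right)} - \frac{42}{-1} = \left(- \frac{5}{3}\right) \left(- \frac{1}{15}\right) - -42 = \frac{1}{9} + 42 = \frac{379}{9} \approx 42.111$)
$\left(14574 - 21694\right) \left(\left(R + n 101\right) - 47953\right) = \left(14574 - 21694\right) \left(\left(-109 + \frac{379}{9} \cdot 101\right) - 47953\right) = - 7120 \left(\left(-109 + \frac{38279}{9}\right) - 47953\right) = - 7120 \left(\frac{37298}{9} - 47953\right) = \left(-7120\right) \left(- \frac{394279}{9}\right) = \frac{2807266480}{9}$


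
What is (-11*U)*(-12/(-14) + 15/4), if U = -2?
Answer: 1419/14 ≈ 101.36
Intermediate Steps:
(-11*U)*(-12/(-14) + 15/4) = (-11*(-2))*(-12/(-14) + 15/4) = 22*(-12*(-1/14) + 15*(¼)) = 22*(6/7 + 15/4) = 22*(129/28) = 1419/14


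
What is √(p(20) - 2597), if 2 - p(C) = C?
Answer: I*√2615 ≈ 51.137*I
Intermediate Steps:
p(C) = 2 - C
√(p(20) - 2597) = √((2 - 1*20) - 2597) = √((2 - 20) - 2597) = √(-18 - 2597) = √(-2615) = I*√2615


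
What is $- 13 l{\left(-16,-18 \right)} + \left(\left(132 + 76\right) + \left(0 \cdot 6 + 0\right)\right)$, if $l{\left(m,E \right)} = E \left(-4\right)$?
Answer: $-728$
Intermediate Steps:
$l{\left(m,E \right)} = - 4 E$
$- 13 l{\left(-16,-18 \right)} + \left(\left(132 + 76\right) + \left(0 \cdot 6 + 0\right)\right) = - 13 \left(\left(-4\right) \left(-18\right)\right) + \left(\left(132 + 76\right) + \left(0 \cdot 6 + 0\right)\right) = \left(-13\right) 72 + \left(208 + \left(0 + 0\right)\right) = -936 + \left(208 + 0\right) = -936 + 208 = -728$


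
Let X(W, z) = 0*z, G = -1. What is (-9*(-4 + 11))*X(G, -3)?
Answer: 0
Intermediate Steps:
X(W, z) = 0
(-9*(-4 + 11))*X(G, -3) = -9*(-4 + 11)*0 = -9*7*0 = -63*0 = 0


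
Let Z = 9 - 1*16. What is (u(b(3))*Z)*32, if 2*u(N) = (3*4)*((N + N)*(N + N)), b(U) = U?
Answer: -48384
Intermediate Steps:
Z = -7 (Z = 9 - 16 = -7)
u(N) = 24*N² (u(N) = ((3*4)*((N + N)*(N + N)))/2 = (12*((2*N)*(2*N)))/2 = (12*(4*N²))/2 = (48*N²)/2 = 24*N²)
(u(b(3))*Z)*32 = ((24*3²)*(-7))*32 = ((24*9)*(-7))*32 = (216*(-7))*32 = -1512*32 = -48384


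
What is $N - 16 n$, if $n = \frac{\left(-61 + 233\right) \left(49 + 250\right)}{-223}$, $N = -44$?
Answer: $\frac{813036}{223} \approx 3645.9$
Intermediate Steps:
$n = - \frac{51428}{223}$ ($n = 172 \cdot 299 \left(- \frac{1}{223}\right) = 51428 \left(- \frac{1}{223}\right) = - \frac{51428}{223} \approx -230.62$)
$N - 16 n = -44 - - \frac{822848}{223} = -44 + \frac{822848}{223} = \frac{813036}{223}$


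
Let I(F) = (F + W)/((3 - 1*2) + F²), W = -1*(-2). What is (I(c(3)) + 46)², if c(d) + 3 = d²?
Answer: 2924100/1369 ≈ 2135.9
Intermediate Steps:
W = 2
c(d) = -3 + d²
I(F) = (2 + F)/(1 + F²) (I(F) = (F + 2)/((3 - 1*2) + F²) = (2 + F)/((3 - 2) + F²) = (2 + F)/(1 + F²))
(I(c(3)) + 46)² = ((2 + (-3 + 3²))/(1 + (-3 + 3²)²) + 46)² = ((2 + (-3 + 9))/(1 + (-3 + 9)²) + 46)² = ((2 + 6)/(1 + 6²) + 46)² = (8/(1 + 36) + 46)² = (8/37 + 46)² = (1710/37)² = 2924100/1369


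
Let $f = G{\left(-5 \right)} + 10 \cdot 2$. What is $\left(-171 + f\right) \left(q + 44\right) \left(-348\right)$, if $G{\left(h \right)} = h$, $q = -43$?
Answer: $54288$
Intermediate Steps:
$f = 15$ ($f = -5 + 10 \cdot 2 = -5 + 20 = 15$)
$\left(-171 + f\right) \left(q + 44\right) \left(-348\right) = \left(-171 + 15\right) \left(-43 + 44\right) \left(-348\right) = \left(-156\right) 1 \left(-348\right) = \left(-156\right) \left(-348\right) = 54288$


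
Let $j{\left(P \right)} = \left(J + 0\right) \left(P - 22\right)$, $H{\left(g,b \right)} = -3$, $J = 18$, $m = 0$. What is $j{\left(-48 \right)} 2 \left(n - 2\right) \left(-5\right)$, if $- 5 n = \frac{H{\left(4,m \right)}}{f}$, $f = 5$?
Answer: $-23688$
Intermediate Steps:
$n = \frac{3}{25}$ ($n = - \frac{\left(-3\right) \frac{1}{5}}{5} = \left(- \frac{1}{5}\right) \left(- \frac{3}{5}\right) = \frac{3}{25} \approx 0.12$)
$j{\left(P \right)} = -396 + 18 P$ ($j{\left(P \right)} = \left(18 + 0\right) \left(P - 22\right) = 18 \left(-22 + P\right) = -396 + 18 P$)
$j{\left(-48 \right)} 2 \left(n - 2\right) \left(-5\right) = \left(-396 + 18 \left(-48\right)\right) 2 \left(\frac{3}{25} - 2\right) \left(-5\right) = \left(-396 - 864\right) 2 \left(- \frac{47}{25}\right) \left(-5\right) = - 1260 \left(\left(- \frac{94}{25}\right) \left(-5\right)\right) = \left(-1260\right) \frac{94}{5} = -23688$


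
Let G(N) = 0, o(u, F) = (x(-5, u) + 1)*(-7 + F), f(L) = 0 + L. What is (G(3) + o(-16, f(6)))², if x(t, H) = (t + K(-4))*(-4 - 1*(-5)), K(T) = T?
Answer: 64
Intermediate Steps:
f(L) = L
x(t, H) = -4 + t (x(t, H) = (t - 4)*(-4 - 1*(-5)) = (-4 + t)*(-4 + 5) = (-4 + t)*1 = -4 + t)
o(u, F) = 56 - 8*F (o(u, F) = ((-4 - 5) + 1)*(-7 + F) = (-9 + 1)*(-7 + F) = -8*(-7 + F) = 56 - 8*F)
(G(3) + o(-16, f(6)))² = (0 + (56 - 8*6))² = (0 + (56 - 48))² = (0 + 8)² = 8² = 64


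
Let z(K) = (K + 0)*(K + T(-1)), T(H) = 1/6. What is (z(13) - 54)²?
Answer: 494209/36 ≈ 13728.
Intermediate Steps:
T(H) = ⅙
z(K) = K*(⅙ + K) (z(K) = (K + 0)*(K + ⅙) = K*(⅙ + K))
(z(13) - 54)² = (13*(⅙ + 13) - 54)² = (13*(79/6) - 54)² = (1027/6 - 54)² = (703/6)² = 494209/36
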